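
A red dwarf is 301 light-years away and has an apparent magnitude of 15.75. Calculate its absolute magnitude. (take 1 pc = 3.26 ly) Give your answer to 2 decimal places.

d = 301 ly / 3.26 = 92.33 pc
5 log₁₀(d/10 pc) = 5 log₁₀(92.33) − 5 = 4.827
M = m − 5 log₁₀(d/10) = 15.75 − 4.827 = 10.923

M ≈ 10.92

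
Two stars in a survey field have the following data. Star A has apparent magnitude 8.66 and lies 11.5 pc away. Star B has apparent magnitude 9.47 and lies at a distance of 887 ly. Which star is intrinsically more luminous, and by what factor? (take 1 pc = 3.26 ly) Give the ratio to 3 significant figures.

Star B is more luminous, by a factor of 265.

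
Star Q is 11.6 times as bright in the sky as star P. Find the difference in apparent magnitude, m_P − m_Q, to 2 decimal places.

m_P − m_Q ≈ 2.66

Pogson: Δm = −2.5 log₁₀(ratio) = −2.5 log₁₀(11.6) = −2.5 × 1.0645 = -2.661
Star Q is brighter so has the smaller magnitude: m_P − m_Q is positive.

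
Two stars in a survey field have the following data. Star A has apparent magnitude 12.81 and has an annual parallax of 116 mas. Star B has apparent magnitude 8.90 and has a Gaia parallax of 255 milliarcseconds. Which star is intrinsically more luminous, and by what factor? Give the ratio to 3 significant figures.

Star A: p = 116 mas = 0.116″ → d = 1/p = 8.621 pc
Star A: M = m − 5 log₁₀ d + 5 = 12.81 − 5·0.9355 + 5 = 13.132
Star B: p = 255 mas = 0.255″ → d = 1/p = 3.922 pc
Star B: M = m − 5 log₁₀ d + 5 = 8.90 − 5·0.5935 + 5 = 10.933
ΔM = M_A − M_B = 13.132 − (10.933) = 2.200; smaller M is more luminous → Star B.
L ratio = 10^(0.4 |ΔM|) = 10^0.880 = 7.583

Star B is more luminous, by a factor of 7.58.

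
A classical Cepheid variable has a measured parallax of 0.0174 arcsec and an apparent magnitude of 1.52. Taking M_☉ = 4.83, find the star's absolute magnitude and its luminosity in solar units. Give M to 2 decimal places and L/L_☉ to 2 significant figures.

d = 1/p = 1/0.0174″ = 57.47 pc
M = m − 5 log₁₀ d + 5 = 1.52 − 5·1.7595 + 5 = -2.277
M − M_☉ = -2.277 − 4.83 = -7.107
L/L_☉ = 10^(−0.4 × -7.107) = 696.5

M ≈ -2.28; L/L_☉ ≈ 700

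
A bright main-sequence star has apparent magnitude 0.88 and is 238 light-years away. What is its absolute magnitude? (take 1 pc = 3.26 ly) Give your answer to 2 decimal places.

M ≈ -3.44

d = 238 ly / 3.26 = 73.01 pc
5 log₁₀(d/10 pc) = 5 log₁₀(73.01) − 5 = 4.317
M = m − 5 log₁₀(d/10) = 0.88 − 4.317 = -3.437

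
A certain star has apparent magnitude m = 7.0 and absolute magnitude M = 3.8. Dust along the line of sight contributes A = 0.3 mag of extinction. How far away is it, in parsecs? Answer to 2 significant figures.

m − M = 5 log₁₀(d/10 pc) + A  ⇒  7.0 − (3.8) − 0.3 = 5 log₁₀(d/10)
2.900 = 5 log₁₀(d/10)
log₁₀ d = (m − M − A)/5 + 1 = 1.5800
d = 10^1.5800 = 38.02 pc

d ≈ 38 pc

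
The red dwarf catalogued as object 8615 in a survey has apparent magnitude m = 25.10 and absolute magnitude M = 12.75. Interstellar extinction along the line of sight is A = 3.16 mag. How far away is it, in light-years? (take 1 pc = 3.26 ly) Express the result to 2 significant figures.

m − M = 5 log₁₀(d/10 pc) + A  ⇒  25.10 − (12.75) − 3.16 = 5 log₁₀(d/10)
9.190 = 5 log₁₀(d/10)
log₁₀ d = (m − M − A)/5 + 1 = 2.8380
d = 10^2.8380 = 688.7 pc
= 2245 ly

d ≈ 2200 ly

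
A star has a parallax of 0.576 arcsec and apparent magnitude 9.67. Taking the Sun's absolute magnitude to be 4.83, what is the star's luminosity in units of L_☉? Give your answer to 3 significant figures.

d = 1/p = 1/0.576″ = 1.736 pc
M = m − 5 log₁₀ d + 5 = 9.67 − 5·0.2396 + 5 = 13.472
M − M_☉ = 13.472 − 4.83 = 8.642
L/L_☉ = 10^(−0.4 × 8.642) = 3.493×10^-4

L/L_☉ ≈ 3.49×10^-4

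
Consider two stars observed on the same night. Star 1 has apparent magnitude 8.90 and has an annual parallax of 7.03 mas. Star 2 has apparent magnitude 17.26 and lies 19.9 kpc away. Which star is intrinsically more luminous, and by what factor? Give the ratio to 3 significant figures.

Star 1: p = 7.03 mas = 7.03×10^-3″ → d = 1/p = 142.2 pc
Star 1: M = m − 5 log₁₀ d + 5 = 8.90 − 5·2.1530 + 5 = 3.135
Star 2: d = 19.9 kpc = 19900 pc
Star 2: M = m − 5 log₁₀ d + 5 = 17.26 − 5·4.2989 + 5 = 0.766
ΔM = M_1 − M_2 = 3.135 − (0.766) = 2.369; smaller M is more luminous → Star 2.
L ratio = 10^(0.4 |ΔM|) = 10^0.948 = 8.864

Star 2 is more luminous, by a factor of 8.86.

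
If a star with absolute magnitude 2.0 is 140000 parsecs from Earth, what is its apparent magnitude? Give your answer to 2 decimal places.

m ≈ 22.73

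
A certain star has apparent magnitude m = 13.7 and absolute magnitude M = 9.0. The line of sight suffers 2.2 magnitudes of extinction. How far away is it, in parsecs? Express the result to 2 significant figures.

m − M = 5 log₁₀(d/10 pc) + A  ⇒  13.7 − (9.0) − 2.2 = 5 log₁₀(d/10)
2.500 = 5 log₁₀(d/10)
log₁₀ d = (m − M − A)/5 + 1 = 1.5000
d = 10^1.5000 = 31.62 pc

d ≈ 32 pc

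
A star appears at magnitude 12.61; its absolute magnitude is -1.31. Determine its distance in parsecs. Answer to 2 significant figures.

d ≈ 6100 pc

Distance modulus: m − M = 12.61 − (-1.31) = 13.920
m − M = 5 log₁₀ d − 5
log₁₀ d = (m − M)/5 + 1 = 3.7840
d = 10^3.7840 = 6081 pc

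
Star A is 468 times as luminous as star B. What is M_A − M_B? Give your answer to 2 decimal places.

M_A − M_B ≈ -6.68

Pogson: ΔM = −2.5 log₁₀(ratio) = −2.5 log₁₀(468) = −2.5 × 2.6702 = -6.676
Star A is brighter, so it has the smaller magnitude: the difference is negative.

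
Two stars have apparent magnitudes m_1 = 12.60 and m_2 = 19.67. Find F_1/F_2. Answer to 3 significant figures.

Magnitude difference = -7.07
Flux ratio = 10^(−0.4 Δm) = 10^(−0.4 × -7.07) = 10^2.828 = 673.0

F_1/F_2 ≈ 673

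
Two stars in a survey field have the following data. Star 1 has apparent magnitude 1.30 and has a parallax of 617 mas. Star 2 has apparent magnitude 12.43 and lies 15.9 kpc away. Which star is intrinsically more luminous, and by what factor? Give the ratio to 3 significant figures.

Star 1: p = 617 mas = 0.617″ → d = 1/p = 1.621 pc
Star 1: M = m − 5 log₁₀ d + 5 = 1.30 − 5·0.2097 + 5 = 5.251
Star 2: d = 15.9 kpc = 15900 pc
Star 2: M = m − 5 log₁₀ d + 5 = 12.43 − 5·4.2014 + 5 = -3.577
ΔM = M_1 − M_2 = 5.251 − (-3.577) = 8.828; smaller M is more luminous → Star 2.
L ratio = 10^(0.4 |ΔM|) = 10^3.531 = 3399

Star 2 is more luminous, by a factor of 3400.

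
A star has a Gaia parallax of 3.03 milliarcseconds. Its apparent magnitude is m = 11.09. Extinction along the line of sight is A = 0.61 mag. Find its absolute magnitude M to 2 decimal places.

p = 3.03 mas = 3.03×10^-3″ → d = 1/p = 330.0 pc
5 log₁₀(d/10 pc) = 5 log₁₀(330.0) − 5 = 7.593
M = m − 5 log₁₀(d/10) − A = 11.09 − 7.593 − 0.61 = 2.887

M ≈ 2.89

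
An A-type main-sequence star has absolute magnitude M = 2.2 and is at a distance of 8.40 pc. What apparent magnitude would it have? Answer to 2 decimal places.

m ≈ 1.82

m = M + 5 log₁₀ d − 5 = 2.2 + 5·0.9243 − 5 = 1.821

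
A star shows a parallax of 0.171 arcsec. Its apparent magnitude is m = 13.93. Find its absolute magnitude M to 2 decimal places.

d = 1/p = 1/0.171″ = 5.848 pc
5 log₁₀(d/10 pc) = 5 log₁₀(5.848) − 5 = -1.165
M = m − 5 log₁₀(d/10) = 13.93 + 1.165 = 15.095

M ≈ 15.09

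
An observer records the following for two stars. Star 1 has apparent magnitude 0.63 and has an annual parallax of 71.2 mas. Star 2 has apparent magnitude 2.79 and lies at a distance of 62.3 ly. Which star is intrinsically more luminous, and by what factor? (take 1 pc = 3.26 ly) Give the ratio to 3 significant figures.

Star 1: p = 71.2 mas = 0.0712″ → d = 1/p = 14.04 pc
Star 1: M = m − 5 log₁₀ d + 5 = 0.63 − 5·1.1475 + 5 = -0.108
Star 2: d = 62.3 ly / 3.26 = 19.11 pc
Star 2: M = m − 5 log₁₀ d + 5 = 2.79 − 5·1.2813 + 5 = 1.384
ΔM = M_1 − M_2 = -0.108 − (1.384) = -1.491; smaller M is more luminous → Star 1.
L ratio = 10^(0.4 |ΔM|) = 10^0.596 = 3.949

Star 1 is more luminous, by a factor of 3.95.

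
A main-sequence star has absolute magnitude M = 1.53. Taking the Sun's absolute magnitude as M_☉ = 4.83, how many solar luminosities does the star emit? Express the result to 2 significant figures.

M − M_☉ = 1.53 − 4.83 = -3.300
L/L_☉ = 10^(−0.4 (M − M_☉)) = 10^1.320 = 20.89

L/L_☉ ≈ 21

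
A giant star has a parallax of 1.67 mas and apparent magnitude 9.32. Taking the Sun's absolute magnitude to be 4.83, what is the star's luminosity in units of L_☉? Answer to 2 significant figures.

L/L_☉ ≈ 57

d = 1/p = 1000/1.67 mas = 598.8 pc
M = m − 5 log₁₀ d + 5 = 9.32 − 5·2.7773 + 5 = 0.434
M − M_☉ = 0.434 − 4.83 = -4.396
L/L_☉ = 10^(−0.4 × -4.396) = 57.35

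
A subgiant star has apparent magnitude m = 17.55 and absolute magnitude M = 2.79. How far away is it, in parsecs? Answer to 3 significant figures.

μ = m − M = 14.760
m − M = 5 log₁₀ d − 5
log₁₀ d = (m − M)/5 + 1 = 3.9520
d = 10^3.9520 = 8954 pc

d ≈ 8950 pc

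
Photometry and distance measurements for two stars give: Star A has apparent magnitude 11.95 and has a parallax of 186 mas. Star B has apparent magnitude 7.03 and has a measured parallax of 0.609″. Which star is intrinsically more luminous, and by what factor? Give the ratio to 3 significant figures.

Star B is more luminous, by a factor of 8.67.

Star A: p = 186 mas = 0.186″ → d = 1/p = 5.376 pc
Star A: M = m − 5 log₁₀ d + 5 = 11.95 − 5·0.7305 + 5 = 13.298
Star B: d = 1/p = 1/0.609″ = 1.642 pc
Star B: M = m − 5 log₁₀ d + 5 = 7.03 − 5·0.2154 + 5 = 10.953
ΔM = M_A − M_B = 13.298 − (10.953) = 2.344; smaller M is more luminous → Star B.
L ratio = 10^(0.4 |ΔM|) = 10^0.938 = 8.665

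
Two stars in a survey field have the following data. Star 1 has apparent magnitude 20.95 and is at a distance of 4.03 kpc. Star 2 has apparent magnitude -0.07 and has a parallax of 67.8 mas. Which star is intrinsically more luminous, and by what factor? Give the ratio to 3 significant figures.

Star 2 is more luminous, by a factor of 3430.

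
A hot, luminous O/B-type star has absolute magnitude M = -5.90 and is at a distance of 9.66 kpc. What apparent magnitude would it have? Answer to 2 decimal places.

m ≈ 9.02

d = 9.66 kpc = 9660 pc
m = M + 5 log₁₀ d − 5 = -5.90 + 5·3.9850 − 5 = 9.025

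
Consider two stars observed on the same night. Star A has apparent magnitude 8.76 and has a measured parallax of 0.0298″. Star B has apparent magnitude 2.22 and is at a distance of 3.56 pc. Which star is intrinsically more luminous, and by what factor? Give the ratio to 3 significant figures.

Star A: d = 1/p = 1/0.0298″ = 33.56 pc
Star A: M = m − 5 log₁₀ d + 5 = 8.76 − 5·1.5258 + 5 = 6.131
Star B: M = m − 5 log₁₀ d + 5 = 2.22 − 5·0.5514 + 5 = 4.463
ΔM = M_A − M_B = 6.131 − (4.463) = 1.668; smaller M is more luminous → Star B.
L ratio = 10^(0.4 |ΔM|) = 10^0.667 = 4.649

Star B is more luminous, by a factor of 4.65.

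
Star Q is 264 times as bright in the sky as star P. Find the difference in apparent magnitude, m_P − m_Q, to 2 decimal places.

Pogson: Δm = −2.5 log₁₀(ratio) = −2.5 log₁₀(264) = −2.5 × 2.4216 = -6.054
Star Q is brighter so has the smaller magnitude: m_P − m_Q is positive.

m_P − m_Q ≈ 6.05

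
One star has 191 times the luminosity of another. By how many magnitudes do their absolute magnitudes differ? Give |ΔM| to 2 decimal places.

Pogson: ΔM = −2.5 log₁₀(ratio) = −2.5 log₁₀(191) = −2.5 × 2.2810 = -5.703

|ΔM| ≈ 5.70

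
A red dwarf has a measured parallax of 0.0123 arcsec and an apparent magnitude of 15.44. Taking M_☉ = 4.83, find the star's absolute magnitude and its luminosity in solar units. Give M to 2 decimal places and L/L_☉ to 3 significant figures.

M ≈ 10.89; L/L_☉ ≈ 3.77×10^-3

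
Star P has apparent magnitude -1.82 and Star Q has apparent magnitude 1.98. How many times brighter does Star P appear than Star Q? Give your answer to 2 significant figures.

Magnitude difference = -3.80
Flux ratio = 10^(−0.4 Δm) = 10^(−0.4 × -3.80) = 10^1.520 = 33.11

33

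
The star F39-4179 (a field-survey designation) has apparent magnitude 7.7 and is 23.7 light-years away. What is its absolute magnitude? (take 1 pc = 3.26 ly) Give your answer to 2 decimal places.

M ≈ 8.39

d = 23.7 ly / 3.26 = 7.270 pc
5 log₁₀(d/10 pc) = 5 log₁₀(7.270) − 5 = -0.692
M = m − 5 log₁₀(d/10) = 7.7 + 0.692 = 8.392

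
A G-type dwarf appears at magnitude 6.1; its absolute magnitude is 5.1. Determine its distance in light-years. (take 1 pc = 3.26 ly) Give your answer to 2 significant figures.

d ≈ 52 ly

Distance modulus: m − M = 6.1 − (5.1) = 1.000
m − M = 5 log₁₀ d − 5
log₁₀ d = (m − M)/5 + 1 = 1.2000
d = 10^1.2000 = 15.85 pc
= 51.67 ly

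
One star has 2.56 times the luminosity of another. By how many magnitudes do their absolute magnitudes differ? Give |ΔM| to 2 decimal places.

Pogson: ΔM = −2.5 log₁₀(ratio) = −2.5 log₁₀(2.56) = −2.5 × 0.4082 = -1.021

|ΔM| ≈ 1.02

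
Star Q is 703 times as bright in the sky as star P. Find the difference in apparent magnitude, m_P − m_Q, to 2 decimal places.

m_P − m_Q ≈ 7.12

Pogson: Δm = −2.5 log₁₀(ratio) = −2.5 log₁₀(703) = −2.5 × 2.8470 = -7.117
Star Q is brighter so has the smaller magnitude: m_P − m_Q is positive.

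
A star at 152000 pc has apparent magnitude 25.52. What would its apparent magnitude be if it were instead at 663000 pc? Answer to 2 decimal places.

m ≈ 28.72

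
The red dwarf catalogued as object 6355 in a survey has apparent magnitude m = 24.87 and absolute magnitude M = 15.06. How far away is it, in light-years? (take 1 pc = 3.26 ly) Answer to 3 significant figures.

Distance modulus: m − M = 24.87 − (15.06) = 9.810
m − M = 5 log₁₀ d − 5
log₁₀ d = (m − M)/5 + 1 = 2.9620
d = 10^2.9620 = 916.2 pc
= 2987 ly

d ≈ 2990 ly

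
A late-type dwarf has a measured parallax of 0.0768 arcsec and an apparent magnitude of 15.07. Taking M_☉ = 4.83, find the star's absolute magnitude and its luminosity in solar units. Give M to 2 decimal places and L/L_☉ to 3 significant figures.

d = 1/p = 1/0.0768″ = 13.02 pc
M = m − 5 log₁₀ d + 5 = 15.07 − 5·1.1146 + 5 = 14.497
M − M_☉ = 14.497 − 4.83 = 9.667
L/L_☉ = 10^(−0.4 × 9.667) = 1.359×10^-4

M ≈ 14.50; L/L_☉ ≈ 1.36×10^-4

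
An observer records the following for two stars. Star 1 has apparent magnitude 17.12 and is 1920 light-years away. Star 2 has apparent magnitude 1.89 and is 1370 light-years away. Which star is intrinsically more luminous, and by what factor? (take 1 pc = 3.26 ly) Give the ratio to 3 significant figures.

Star 1: d = 1920 ly / 3.26 = 589.0 pc
Star 1: M = m − 5 log₁₀ d + 5 = 17.12 − 5·2.7701 + 5 = 8.270
Star 2: d = 1370 ly / 3.26 = 420.2 pc
Star 2: M = m − 5 log₁₀ d + 5 = 1.89 − 5·2.6235 + 5 = -6.228
ΔM = M_1 − M_2 = 8.270 − (-6.228) = 14.497; smaller M is more luminous → Star 2.
L ratio = 10^(0.4 |ΔM|) = 10^5.799 = 629300

Star 2 is more luminous, by a factor of 629000.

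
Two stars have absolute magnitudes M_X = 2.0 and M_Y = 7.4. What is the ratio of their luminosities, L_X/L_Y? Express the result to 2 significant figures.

L_X/L_Y ≈ 140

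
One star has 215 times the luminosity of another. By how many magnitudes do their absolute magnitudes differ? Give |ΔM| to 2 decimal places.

Pogson: ΔM = −2.5 log₁₀(ratio) = −2.5 log₁₀(215) = −2.5 × 2.3324 = -5.831

|ΔM| ≈ 5.83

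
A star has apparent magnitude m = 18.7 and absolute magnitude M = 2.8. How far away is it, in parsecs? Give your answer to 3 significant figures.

Distance modulus: m − M = 18.7 − (2.8) = 15.900
m − M = 5 log₁₀ d − 5
log₁₀ d = (m − M)/5 + 1 = 4.1800
d = 10^4.1800 = 15140 pc

d ≈ 15100 pc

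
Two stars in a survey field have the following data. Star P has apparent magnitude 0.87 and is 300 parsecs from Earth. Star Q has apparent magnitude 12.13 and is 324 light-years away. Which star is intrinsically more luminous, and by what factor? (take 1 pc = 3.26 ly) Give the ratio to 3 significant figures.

Star P: M = m − 5 log₁₀ d + 5 = 0.87 − 5·2.4771 + 5 = -6.516
Star Q: d = 324 ly / 3.26 = 99.39 pc
Star Q: M = m − 5 log₁₀ d + 5 = 12.13 − 5·1.9973 + 5 = 7.143
ΔM = M_P − M_Q = -6.516 − (7.143) = -13.659; smaller M is more luminous → Star P.
L ratio = 10^(0.4 |ΔM|) = 10^5.464 = 290800

Star P is more luminous, by a factor of 291000.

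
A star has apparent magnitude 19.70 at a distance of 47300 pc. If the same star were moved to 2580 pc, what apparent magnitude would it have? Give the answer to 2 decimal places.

m ≈ 13.38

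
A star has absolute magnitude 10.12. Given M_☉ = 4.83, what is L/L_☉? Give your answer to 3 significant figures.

L/L_☉ ≈ 7.66×10^-3

M − M_☉ = 10.12 − 4.83 = 5.290
L/L_☉ = 10^(−0.4 (M − M_☉)) = 10^-2.116 = 7.656×10^-3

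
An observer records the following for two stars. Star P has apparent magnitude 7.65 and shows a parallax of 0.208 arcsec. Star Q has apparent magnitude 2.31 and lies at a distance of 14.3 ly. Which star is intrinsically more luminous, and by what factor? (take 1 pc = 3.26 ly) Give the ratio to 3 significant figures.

Star Q is more luminous, by a factor of 114.

Star P: d = 1/p = 1/0.208″ = 4.808 pc
Star P: M = m − 5 log₁₀ d + 5 = 7.65 − 5·0.6819 + 5 = 9.240
Star Q: d = 14.3 ly / 3.26 = 4.387 pc
Star Q: M = m − 5 log₁₀ d + 5 = 2.31 − 5·0.6421 + 5 = 4.099
ΔM = M_P − M_Q = 9.240 − (4.099) = 5.141; smaller M is more luminous → Star Q.
L ratio = 10^(0.4 |ΔM|) = 10^2.056 = 113.9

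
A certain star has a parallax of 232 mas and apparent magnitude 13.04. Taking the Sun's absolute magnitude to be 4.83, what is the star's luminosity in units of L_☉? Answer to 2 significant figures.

L/L_☉ ≈ 9.7×10^-5

d = 1/p = 1000/232 mas = 4.310 pc
M = m − 5 log₁₀ d + 5 = 13.04 − 5·0.6345 + 5 = 14.867
M − M_☉ = 14.867 − 4.83 = 10.037
L/L_☉ = 10^(−0.4 × 10.037) = 9.661×10^-5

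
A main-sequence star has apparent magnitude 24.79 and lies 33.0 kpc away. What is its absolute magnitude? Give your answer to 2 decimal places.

M ≈ 7.20

d = 33.0 kpc = 33000 pc
5 log₁₀(d/10 pc) = 5 log₁₀(33000) − 5 = 17.593
M = m − 5 log₁₀(d/10) = 24.79 − 17.593 = 7.197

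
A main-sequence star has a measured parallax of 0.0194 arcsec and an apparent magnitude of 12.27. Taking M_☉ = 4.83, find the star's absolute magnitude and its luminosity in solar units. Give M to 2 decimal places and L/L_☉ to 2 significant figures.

M ≈ 8.71; L/L_☉ ≈ 0.028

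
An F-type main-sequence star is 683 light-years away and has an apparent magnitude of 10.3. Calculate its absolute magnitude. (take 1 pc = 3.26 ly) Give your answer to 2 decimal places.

M ≈ 3.69

d = 683 ly / 3.26 = 209.5 pc
5 log₁₀(d/10 pc) = 5 log₁₀(209.5) − 5 = 6.606
M = m − 5 log₁₀(d/10) = 10.3 − 6.606 = 3.694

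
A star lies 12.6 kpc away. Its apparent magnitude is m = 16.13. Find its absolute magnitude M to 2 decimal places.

M ≈ 0.63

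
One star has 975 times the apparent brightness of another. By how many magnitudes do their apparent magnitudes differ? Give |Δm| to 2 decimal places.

|Δm| ≈ 7.47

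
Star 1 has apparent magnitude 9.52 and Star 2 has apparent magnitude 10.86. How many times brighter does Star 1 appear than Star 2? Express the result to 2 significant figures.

3.4

Magnitude difference = -1.34
Flux ratio = 10^(−0.4 Δm) = 10^(−0.4 × -1.34) = 10^0.536 = 3.436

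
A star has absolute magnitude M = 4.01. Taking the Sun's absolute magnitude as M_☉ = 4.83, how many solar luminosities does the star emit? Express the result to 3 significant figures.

L/L_☉ ≈ 2.13

M − M_☉ = 4.01 − 4.83 = -0.820
L/L_☉ = 10^(−0.4 (M − M_☉)) = 10^0.328 = 2.128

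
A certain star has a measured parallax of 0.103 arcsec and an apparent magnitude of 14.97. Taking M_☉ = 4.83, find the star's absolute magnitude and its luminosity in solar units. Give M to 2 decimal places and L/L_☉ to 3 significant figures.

M ≈ 15.03; L/L_☉ ≈ 8.29×10^-5

d = 1/p = 1/0.103″ = 9.709 pc
M = m − 5 log₁₀ d + 5 = 14.97 − 5·0.9872 + 5 = 15.034
M − M_☉ = 15.034 − 4.83 = 10.204
L/L_☉ = 10^(−0.4 × 10.204) = 8.286×10^-5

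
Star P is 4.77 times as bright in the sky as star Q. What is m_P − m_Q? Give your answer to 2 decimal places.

m_P − m_Q ≈ -1.70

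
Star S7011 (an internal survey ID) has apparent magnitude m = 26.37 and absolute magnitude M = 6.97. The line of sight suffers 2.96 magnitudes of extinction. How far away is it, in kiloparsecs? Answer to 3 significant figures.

d ≈ 19.4 kpc

m − M = 5 log₁₀(d/10 pc) + A  ⇒  26.37 − (6.97) − 2.96 = 5 log₁₀(d/10)
16.440 = 5 log₁₀(d/10)
log₁₀ d = (m − M − A)/5 + 1 = 4.2880
d = 10^4.2880 = 19410 pc
= 19.41 kpc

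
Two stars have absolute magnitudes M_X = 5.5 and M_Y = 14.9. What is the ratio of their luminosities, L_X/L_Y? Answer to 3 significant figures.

L_X/L_Y ≈ 5750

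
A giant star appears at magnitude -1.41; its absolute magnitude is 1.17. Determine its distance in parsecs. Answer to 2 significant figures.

d ≈ 3.0 pc

μ = m − M = -2.580
m − M = 5 log₁₀ d − 5
log₁₀ d = (m − M)/5 + 1 = 0.4840
d = 10^0.4840 = 3.048 pc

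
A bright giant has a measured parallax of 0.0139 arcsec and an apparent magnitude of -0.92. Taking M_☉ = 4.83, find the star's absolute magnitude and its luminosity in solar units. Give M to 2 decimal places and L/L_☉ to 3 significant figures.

M ≈ -5.20; L/L_☉ ≈ 10300

d = 1/p = 1/0.0139″ = 71.94 pc
M = m − 5 log₁₀ d + 5 = -0.92 − 5·1.8570 + 5 = -5.205
M − M_☉ = -5.205 − 4.83 = -10.035
L/L_☉ = 10^(−0.4 × -10.035) = 10330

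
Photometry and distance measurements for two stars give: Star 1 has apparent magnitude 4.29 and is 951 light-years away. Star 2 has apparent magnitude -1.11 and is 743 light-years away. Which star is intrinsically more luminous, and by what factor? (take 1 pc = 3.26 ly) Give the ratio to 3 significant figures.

Star 2 is more luminous, by a factor of 88.2.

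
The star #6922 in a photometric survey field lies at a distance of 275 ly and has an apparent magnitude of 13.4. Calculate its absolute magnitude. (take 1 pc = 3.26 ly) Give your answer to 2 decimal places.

M ≈ 8.77

d = 275 ly / 3.26 = 84.36 pc
5 log₁₀(d/10 pc) = 5 log₁₀(84.36) − 5 = 4.631
M = m − 5 log₁₀(d/10) = 13.4 − 4.631 = 8.769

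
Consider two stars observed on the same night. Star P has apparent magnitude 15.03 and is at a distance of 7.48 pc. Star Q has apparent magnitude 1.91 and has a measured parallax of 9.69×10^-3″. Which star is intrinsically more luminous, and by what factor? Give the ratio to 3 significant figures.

Star Q is more luminous, by a factor of 3.37×10^7.

Star P: M = m − 5 log₁₀ d + 5 = 15.03 − 5·0.8739 + 5 = 15.660
Star Q: d = 1/p = 1/9.69×10^-3″ = 103.2 pc
Star Q: M = m − 5 log₁₀ d + 5 = 1.91 − 5·2.0137 + 5 = -3.158
ΔM = M_P − M_Q = 15.660 − (-3.158) = 18.819; smaller M is more luminous → Star Q.
L ratio = 10^(0.4 |ΔM|) = 10^7.528 = 3.369×10^7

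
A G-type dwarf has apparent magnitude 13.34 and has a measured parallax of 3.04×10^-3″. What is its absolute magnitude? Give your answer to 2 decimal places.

M ≈ 5.75

d = 1/p = 1/3.04×10^-3″ = 328.9 pc
5 log₁₀(d/10 pc) = 5 log₁₀(328.9) − 5 = 7.586
M = m − 5 log₁₀(d/10) = 13.34 − 7.586 = 5.754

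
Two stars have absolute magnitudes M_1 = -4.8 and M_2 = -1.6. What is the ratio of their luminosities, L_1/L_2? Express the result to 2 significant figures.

ΔM = M_1 − M_2 = -3.2
L_1/L_2 = 10^(−0.4 ΔM) = 10^1.280 = 19.05

L_1/L_2 ≈ 19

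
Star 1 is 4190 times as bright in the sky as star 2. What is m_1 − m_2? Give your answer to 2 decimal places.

Pogson: Δm = −2.5 log₁₀(ratio) = −2.5 log₁₀(4190) = −2.5 × 3.6222 = -9.056
Star 1 is brighter, so it has the smaller magnitude: the difference is negative.

m_1 − m_2 ≈ -9.06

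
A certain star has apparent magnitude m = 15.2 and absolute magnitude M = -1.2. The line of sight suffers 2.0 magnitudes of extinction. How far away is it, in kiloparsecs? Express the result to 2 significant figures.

d ≈ 7.6 kpc

m − M = 5 log₁₀(d/10 pc) + A  ⇒  15.2 − (-1.2) − 2.0 = 5 log₁₀(d/10)
14.400 = 5 log₁₀(d/10)
log₁₀ d = (m − M − A)/5 + 1 = 3.8800
d = 10^3.8800 = 7586 pc
= 7.586 kpc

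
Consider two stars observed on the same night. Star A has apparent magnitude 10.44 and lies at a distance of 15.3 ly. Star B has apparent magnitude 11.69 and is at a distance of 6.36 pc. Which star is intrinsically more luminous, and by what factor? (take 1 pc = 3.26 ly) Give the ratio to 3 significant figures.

Star A: d = 15.3 ly / 3.26 = 4.693 pc
Star A: M = m − 5 log₁₀ d + 5 = 10.44 − 5·0.6715 + 5 = 12.083
Star B: M = m − 5 log₁₀ d + 5 = 11.69 − 5·0.8035 + 5 = 12.673
ΔM = M_A − M_B = 12.083 − (12.673) = -0.590; smaller M is more luminous → Star A.
L ratio = 10^(0.4 |ΔM|) = 10^0.236 = 1.722

Star A is more luminous, by a factor of 1.72.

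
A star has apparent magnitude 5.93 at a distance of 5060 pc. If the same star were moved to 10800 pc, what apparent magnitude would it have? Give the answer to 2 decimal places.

m ≈ 7.58

Flux ∝ 1/d², so Δm = 5 log₁₀(d₂/d₁) = 5 log₁₀(10800/5060) = 1.646
m₂ = m₁ + Δm = 5.93 + (1.646) = 7.576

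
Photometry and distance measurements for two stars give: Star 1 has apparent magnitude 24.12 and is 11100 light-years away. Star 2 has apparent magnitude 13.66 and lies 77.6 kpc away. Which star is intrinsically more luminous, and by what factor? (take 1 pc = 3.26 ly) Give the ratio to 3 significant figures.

Star 2 is more luminous, by a factor of 7.93×10^6.

Star 1: d = 11100 ly / 3.26 = 3405 pc
Star 1: M = m − 5 log₁₀ d + 5 = 24.12 − 5·3.5321 + 5 = 11.459
Star 2: d = 77.6 kpc = 77600 pc
Star 2: M = m − 5 log₁₀ d + 5 = 13.66 − 5·4.8899 + 5 = -5.789
ΔM = M_1 − M_2 = 11.459 − (-5.789) = 17.249; smaller M is more luminous → Star 2.
L ratio = 10^(0.4 |ΔM|) = 10^6.900 = 7.934×10^6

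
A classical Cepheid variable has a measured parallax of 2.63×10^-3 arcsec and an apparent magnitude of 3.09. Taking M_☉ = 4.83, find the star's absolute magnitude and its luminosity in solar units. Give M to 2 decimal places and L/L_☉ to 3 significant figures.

M ≈ -4.81; L/L_☉ ≈ 7180

d = 1/p = 1/2.63×10^-3″ = 380.2 pc
M = m − 5 log₁₀ d + 5 = 3.09 − 5·2.5800 + 5 = -4.810
M − M_☉ = -4.810 − 4.83 = -9.640
L/L_☉ = 10^(−0.4 × -9.640) = 7179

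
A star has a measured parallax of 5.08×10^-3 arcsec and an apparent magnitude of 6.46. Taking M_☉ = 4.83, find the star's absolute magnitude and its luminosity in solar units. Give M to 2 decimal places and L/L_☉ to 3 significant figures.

M ≈ -0.01; L/L_☉ ≈ 86.4

d = 1/p = 1/5.08×10^-3″ = 196.9 pc
M = m − 5 log₁₀ d + 5 = 6.46 − 5·2.2941 + 5 = -0.011
M − M_☉ = -0.011 − 4.83 = -4.841
L/L_☉ = 10^(−0.4 × -4.841) = 86.35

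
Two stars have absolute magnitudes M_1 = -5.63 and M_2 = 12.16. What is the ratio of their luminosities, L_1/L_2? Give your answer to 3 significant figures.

ΔM = M_1 − M_2 = -17.79
L_1/L_2 = 10^(−0.4 ΔM) = 10^7.116 = 1.306×10^7

L_1/L_2 ≈ 1.31×10^7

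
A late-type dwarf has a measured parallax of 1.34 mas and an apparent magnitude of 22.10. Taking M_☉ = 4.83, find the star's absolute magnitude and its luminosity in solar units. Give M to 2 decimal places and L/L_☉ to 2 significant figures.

d = 1/p = 1000/1.34 mas = 746.3 pc
M = m − 5 log₁₀ d + 5 = 22.10 − 5·2.8729 + 5 = 12.736
M − M_☉ = 12.736 − 4.83 = 7.906
L/L_☉ = 10^(−0.4 × 7.906) = 6.883×10^-4

M ≈ 12.74; L/L_☉ ≈ 6.9×10^-4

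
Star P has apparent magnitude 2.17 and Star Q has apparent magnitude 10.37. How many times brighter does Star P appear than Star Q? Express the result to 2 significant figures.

Magnitude difference = -8.20
Flux ratio = 10^(−0.4 Δm) = 10^(−0.4 × -8.20) = 10^3.280 = 1905

1900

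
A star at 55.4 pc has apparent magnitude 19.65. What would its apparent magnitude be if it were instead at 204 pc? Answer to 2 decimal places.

Flux ∝ 1/d², so Δm = 5 log₁₀(d₂/d₁) = 5 log₁₀(204/55.4) = 2.831
m₂ = m₁ + Δm = 19.65 + (2.831) = 22.481

m ≈ 22.48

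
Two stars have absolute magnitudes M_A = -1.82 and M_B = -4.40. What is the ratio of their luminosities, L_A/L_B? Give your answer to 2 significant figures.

L_A/L_B ≈ 0.093

ΔM = M_A − M_B = 2.58
L_A/L_B = 10^(−0.4 ΔM) = 10^-1.032 = 0.09290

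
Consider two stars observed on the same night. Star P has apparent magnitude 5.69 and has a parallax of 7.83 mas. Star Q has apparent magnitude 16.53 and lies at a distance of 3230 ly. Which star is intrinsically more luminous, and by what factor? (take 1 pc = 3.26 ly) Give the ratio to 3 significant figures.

Star P: p = 7.83 mas = 7.83×10^-3″ → d = 1/p = 127.7 pc
Star P: M = m − 5 log₁₀ d + 5 = 5.69 − 5·2.1062 + 5 = 0.159
Star Q: d = 3230 ly / 3.26 = 990.8 pc
Star Q: M = m − 5 log₁₀ d + 5 = 16.53 − 5·2.9960 + 5 = 6.550
ΔM = M_P − M_Q = 0.159 − (6.550) = -6.391; smaller M is more luminous → Star P.
L ratio = 10^(0.4 |ΔM|) = 10^2.557 = 360.2

Star P is more luminous, by a factor of 360.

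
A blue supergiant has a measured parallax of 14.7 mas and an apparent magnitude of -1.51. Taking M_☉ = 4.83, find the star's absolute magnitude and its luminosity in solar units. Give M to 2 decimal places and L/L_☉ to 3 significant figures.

M ≈ -5.67; L/L_☉ ≈ 15900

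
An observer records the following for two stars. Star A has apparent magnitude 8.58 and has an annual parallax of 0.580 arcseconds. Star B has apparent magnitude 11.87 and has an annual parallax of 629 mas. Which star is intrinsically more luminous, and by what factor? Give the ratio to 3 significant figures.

Star A is more luminous, by a factor of 24.3.

Star A: d = 1/p = 1/0.580″ = 1.724 pc
Star A: M = m − 5 log₁₀ d + 5 = 8.58 − 5·0.2366 + 5 = 12.397
Star B: p = 629 mas = 0.629″ → d = 1/p = 1.590 pc
Star B: M = m − 5 log₁₀ d + 5 = 11.87 − 5·0.2013 + 5 = 15.863
ΔM = M_A − M_B = 12.397 − (15.863) = -3.466; smaller M is more luminous → Star A.
L ratio = 10^(0.4 |ΔM|) = 10^1.386 = 24.35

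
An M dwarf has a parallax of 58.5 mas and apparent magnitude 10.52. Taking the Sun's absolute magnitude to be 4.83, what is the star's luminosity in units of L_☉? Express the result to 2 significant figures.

L/L_☉ ≈ 0.015

d = 1/p = 1000/58.5 mas = 17.09 pc
M = m − 5 log₁₀ d + 5 = 10.52 − 5·1.2328 + 5 = 9.356
M − M_☉ = 9.356 − 4.83 = 4.526
L/L_☉ = 10^(−0.4 × 4.526) = 0.01548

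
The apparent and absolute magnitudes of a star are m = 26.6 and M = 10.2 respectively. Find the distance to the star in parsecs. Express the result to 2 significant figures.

d ≈ 19000 pc

Distance modulus: m − M = 26.6 − (10.2) = 16.400
m − M = 5 log₁₀ d − 5
log₁₀ d = (m − M)/5 + 1 = 4.2800
d = 10^4.2800 = 19050 pc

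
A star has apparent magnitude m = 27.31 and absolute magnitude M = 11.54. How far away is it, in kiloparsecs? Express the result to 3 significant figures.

d ≈ 14.3 kpc

μ = m − M = 15.770
m − M = 5 log₁₀ d − 5
log₁₀ d = (m − M)/5 + 1 = 4.1540
d = 10^4.1540 = 14260 pc
= 14.26 kpc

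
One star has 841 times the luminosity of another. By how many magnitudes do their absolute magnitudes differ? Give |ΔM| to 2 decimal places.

|ΔM| ≈ 7.31

Pogson: ΔM = −2.5 log₁₀(ratio) = −2.5 log₁₀(841) = −2.5 × 2.9248 = -7.312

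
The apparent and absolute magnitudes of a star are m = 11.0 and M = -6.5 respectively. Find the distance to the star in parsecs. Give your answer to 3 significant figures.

d ≈ 31600 pc

μ = m − M = 17.500
m − M = 5 log₁₀ d − 5
log₁₀ d = (m − M)/5 + 1 = 4.5000
d = 10^4.5000 = 31620 pc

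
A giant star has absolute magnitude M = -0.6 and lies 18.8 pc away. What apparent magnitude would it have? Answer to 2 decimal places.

m ≈ 0.77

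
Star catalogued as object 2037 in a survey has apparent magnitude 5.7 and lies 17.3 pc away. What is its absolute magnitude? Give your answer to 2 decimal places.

5 log₁₀(d/10 pc) = 5 log₁₀(17.30) − 5 = 1.190
M = m − 5 log₁₀(d/10) = 5.7 − 1.190 = 4.510

M ≈ 4.51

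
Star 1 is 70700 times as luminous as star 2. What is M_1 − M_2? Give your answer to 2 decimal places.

M_1 − M_2 ≈ -12.12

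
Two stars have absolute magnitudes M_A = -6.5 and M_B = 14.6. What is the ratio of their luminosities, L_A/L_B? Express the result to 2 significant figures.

L_A/L_B ≈ 2.8×10^8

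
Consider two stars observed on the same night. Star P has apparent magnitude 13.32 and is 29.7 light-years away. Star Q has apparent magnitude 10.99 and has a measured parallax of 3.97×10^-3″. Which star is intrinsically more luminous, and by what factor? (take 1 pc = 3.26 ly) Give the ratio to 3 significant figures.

Star P: d = 29.7 ly / 3.26 = 9.110 pc
Star P: M = m − 5 log₁₀ d + 5 = 13.32 − 5·0.9595 + 5 = 13.522
Star Q: d = 1/p = 1/3.97×10^-3″ = 251.9 pc
Star Q: M = m − 5 log₁₀ d + 5 = 10.99 − 5·2.4012 + 5 = 3.984
ΔM = M_P − M_Q = 13.522 − (3.984) = 9.538; smaller M is more luminous → Star Q.
L ratio = 10^(0.4 |ΔM|) = 10^3.815 = 6536

Star Q is more luminous, by a factor of 6540.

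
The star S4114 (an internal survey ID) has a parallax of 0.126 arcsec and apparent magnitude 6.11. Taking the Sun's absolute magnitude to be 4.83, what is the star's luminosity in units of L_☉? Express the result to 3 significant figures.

d = 1/p = 1/0.126″ = 7.937 pc
M = m − 5 log₁₀ d + 5 = 6.11 − 5·0.8996 + 5 = 6.612
M − M_☉ = 6.612 − 4.83 = 1.782
L/L_☉ = 10^(−0.4 × 1.782) = 0.1938

L/L_☉ ≈ 0.194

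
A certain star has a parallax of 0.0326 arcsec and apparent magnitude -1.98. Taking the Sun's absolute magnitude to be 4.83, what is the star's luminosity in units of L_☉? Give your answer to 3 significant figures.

L/L_☉ ≈ 4980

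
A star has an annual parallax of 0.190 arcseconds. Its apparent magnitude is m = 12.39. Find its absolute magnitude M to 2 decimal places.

M ≈ 13.78

d = 1/p = 1/0.190″ = 5.263 pc
5 log₁₀(d/10 pc) = 5 log₁₀(5.263) − 5 = -1.394
M = m − 5 log₁₀(d/10) = 12.39 + 1.394 = 13.784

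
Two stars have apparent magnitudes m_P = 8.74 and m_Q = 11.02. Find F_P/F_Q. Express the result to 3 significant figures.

Δm = 8.74 − (11.02) = -2.28
Flux ratio = 10^(−0.4 Δm) = 10^(−0.4 × -2.28) = 10^0.912 = 8.166

F_P/F_Q ≈ 8.17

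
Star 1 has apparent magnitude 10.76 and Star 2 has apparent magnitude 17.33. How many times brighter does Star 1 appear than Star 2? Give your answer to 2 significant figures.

420

Δm = 10.76 − (17.33) = -6.57
Flux ratio = 10^(−0.4 Δm) = 10^(−0.4 × -6.57) = 10^2.628 = 424.6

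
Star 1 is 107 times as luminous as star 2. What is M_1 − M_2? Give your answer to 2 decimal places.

M_1 − M_2 ≈ -5.07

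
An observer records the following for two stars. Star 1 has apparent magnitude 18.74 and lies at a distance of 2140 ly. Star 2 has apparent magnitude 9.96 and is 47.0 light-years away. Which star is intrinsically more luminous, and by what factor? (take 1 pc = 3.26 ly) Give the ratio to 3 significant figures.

Star 1: d = 2140 ly / 3.26 = 656.4 pc
Star 1: M = m − 5 log₁₀ d + 5 = 18.74 − 5·2.8172 + 5 = 9.654
Star 2: d = 47.0 ly / 3.26 = 14.42 pc
Star 2: M = m − 5 log₁₀ d + 5 = 9.96 − 5·1.1589 + 5 = 9.166
ΔM = M_1 − M_2 = 9.654 − (9.166) = 0.488; smaller M is more luminous → Star 2.
L ratio = 10^(0.4 |ΔM|) = 10^0.195 = 1.568

Star 2 is more luminous, by a factor of 1.57.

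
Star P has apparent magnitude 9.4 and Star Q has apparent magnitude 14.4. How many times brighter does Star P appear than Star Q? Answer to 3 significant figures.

100

Magnitude difference = -5.0
Flux ratio = 10^(−0.4 Δm) = 10^(−0.4 × -5.0) = 10^2.000 = 100.0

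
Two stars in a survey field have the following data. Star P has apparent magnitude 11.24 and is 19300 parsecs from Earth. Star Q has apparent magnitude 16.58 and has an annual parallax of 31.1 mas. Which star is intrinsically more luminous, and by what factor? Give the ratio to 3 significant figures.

Star P is more luminous, by a factor of 4.93×10^7.

Star P: M = m − 5 log₁₀ d + 5 = 11.24 − 5·4.2856 + 5 = -5.188
Star Q: p = 31.1 mas = 0.0311″ → d = 1/p = 32.15 pc
Star Q: M = m − 5 log₁₀ d + 5 = 16.58 − 5·1.5072 + 5 = 14.044
ΔM = M_P − M_Q = -5.188 − (14.044) = -19.232; smaller M is more luminous → Star P.
L ratio = 10^(0.4 |ΔM|) = 10^7.693 = 4.928×10^7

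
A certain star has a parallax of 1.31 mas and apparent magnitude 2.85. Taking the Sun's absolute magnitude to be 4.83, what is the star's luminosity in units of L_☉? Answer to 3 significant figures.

L/L_☉ ≈ 36100

d = 1/p = 1000/1.31 mas = 763.4 pc
M = m − 5 log₁₀ d + 5 = 2.85 − 5·2.8827 + 5 = -6.564
M − M_☉ = -6.564 − 4.83 = -11.394
L/L_☉ = 10^(−0.4 × -11.394) = 36100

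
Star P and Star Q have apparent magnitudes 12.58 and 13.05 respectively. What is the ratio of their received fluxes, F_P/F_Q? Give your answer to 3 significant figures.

Δm = 12.58 − (13.05) = -0.47
Flux ratio = 10^(−0.4 Δm) = 10^(−0.4 × -0.47) = 10^0.188 = 1.542

F_P/F_Q ≈ 1.54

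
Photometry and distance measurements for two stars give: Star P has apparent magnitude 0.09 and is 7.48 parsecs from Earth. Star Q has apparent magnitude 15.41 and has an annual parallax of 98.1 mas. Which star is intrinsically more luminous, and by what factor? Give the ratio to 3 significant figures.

Star P is more luminous, by a factor of 723000.

Star P: M = m − 5 log₁₀ d + 5 = 0.09 − 5·0.8739 + 5 = 0.720
Star Q: p = 98.1 mas = 0.0981″ → d = 1/p = 10.19 pc
Star Q: M = m − 5 log₁₀ d + 5 = 15.41 − 5·1.0083 + 5 = 15.368
ΔM = M_P − M_Q = 0.720 − (15.368) = -14.648; smaller M is more luminous → Star P.
L ratio = 10^(0.4 |ΔM|) = 10^5.859 = 723000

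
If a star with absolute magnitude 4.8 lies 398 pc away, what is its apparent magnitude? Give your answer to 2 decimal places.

m ≈ 12.80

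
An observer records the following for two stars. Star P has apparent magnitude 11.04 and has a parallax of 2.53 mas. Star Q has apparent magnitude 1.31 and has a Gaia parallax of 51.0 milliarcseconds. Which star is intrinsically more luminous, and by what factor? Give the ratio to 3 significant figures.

Star Q is more luminous, by a factor of 19.2.

Star P: p = 2.53 mas = 2.53×10^-3″ → d = 1/p = 395.3 pc
Star P: M = m − 5 log₁₀ d + 5 = 11.04 − 5·2.5969 + 5 = 3.056
Star Q: p = 51.0 mas = 0.0510″ → d = 1/p = 19.61 pc
Star Q: M = m − 5 log₁₀ d + 5 = 1.31 − 5·1.2924 + 5 = -0.152
ΔM = M_P − M_Q = 3.056 − (-0.152) = 3.208; smaller M is more luminous → Star Q.
L ratio = 10^(0.4 |ΔM|) = 10^1.283 = 19.19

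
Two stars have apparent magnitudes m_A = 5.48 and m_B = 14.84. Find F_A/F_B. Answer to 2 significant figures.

F_A/F_B ≈ 5500

Magnitude difference = -9.36
Flux ratio = 10^(−0.4 Δm) = 10^(−0.4 × -9.36) = 10^3.744 = 5546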